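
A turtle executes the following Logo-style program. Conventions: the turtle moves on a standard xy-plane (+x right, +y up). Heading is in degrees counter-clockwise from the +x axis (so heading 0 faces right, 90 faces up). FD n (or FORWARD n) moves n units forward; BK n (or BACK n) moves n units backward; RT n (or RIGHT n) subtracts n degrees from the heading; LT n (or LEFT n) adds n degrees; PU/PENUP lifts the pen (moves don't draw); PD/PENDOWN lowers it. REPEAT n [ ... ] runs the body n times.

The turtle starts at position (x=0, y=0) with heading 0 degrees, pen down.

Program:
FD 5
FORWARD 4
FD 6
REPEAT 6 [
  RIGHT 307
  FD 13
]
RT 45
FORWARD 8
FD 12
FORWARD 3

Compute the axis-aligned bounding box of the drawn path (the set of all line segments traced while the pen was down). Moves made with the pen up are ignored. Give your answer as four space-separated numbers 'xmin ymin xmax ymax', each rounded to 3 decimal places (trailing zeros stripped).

Executing turtle program step by step:
Start: pos=(0,0), heading=0, pen down
FD 5: (0,0) -> (5,0) [heading=0, draw]
FD 4: (5,0) -> (9,0) [heading=0, draw]
FD 6: (9,0) -> (15,0) [heading=0, draw]
REPEAT 6 [
  -- iteration 1/6 --
  RT 307: heading 0 -> 53
  FD 13: (15,0) -> (22.824,10.382) [heading=53, draw]
  -- iteration 2/6 --
  RT 307: heading 53 -> 106
  FD 13: (22.824,10.382) -> (19.24,22.879) [heading=106, draw]
  -- iteration 3/6 --
  RT 307: heading 106 -> 159
  FD 13: (19.24,22.879) -> (7.104,27.537) [heading=159, draw]
  -- iteration 4/6 --
  RT 307: heading 159 -> 212
  FD 13: (7.104,27.537) -> (-3.921,20.648) [heading=212, draw]
  -- iteration 5/6 --
  RT 307: heading 212 -> 265
  FD 13: (-3.921,20.648) -> (-5.054,7.698) [heading=265, draw]
  -- iteration 6/6 --
  RT 307: heading 265 -> 318
  FD 13: (-5.054,7.698) -> (4.607,-1.001) [heading=318, draw]
]
RT 45: heading 318 -> 273
FD 8: (4.607,-1.001) -> (5.026,-8.99) [heading=273, draw]
FD 12: (5.026,-8.99) -> (5.654,-20.973) [heading=273, draw]
FD 3: (5.654,-20.973) -> (5.811,-23.969) [heading=273, draw]
Final: pos=(5.811,-23.969), heading=273, 12 segment(s) drawn

Segment endpoints: x in {-5.054, -3.921, 0, 4.607, 5, 5.026, 5.654, 5.811, 7.104, 9, 15, 19.24, 22.824}, y in {-23.969, -20.973, -8.99, -1.001, 0, 7.698, 10.382, 20.648, 22.879, 27.537}
xmin=-5.054, ymin=-23.969, xmax=22.824, ymax=27.537

Answer: -5.054 -23.969 22.824 27.537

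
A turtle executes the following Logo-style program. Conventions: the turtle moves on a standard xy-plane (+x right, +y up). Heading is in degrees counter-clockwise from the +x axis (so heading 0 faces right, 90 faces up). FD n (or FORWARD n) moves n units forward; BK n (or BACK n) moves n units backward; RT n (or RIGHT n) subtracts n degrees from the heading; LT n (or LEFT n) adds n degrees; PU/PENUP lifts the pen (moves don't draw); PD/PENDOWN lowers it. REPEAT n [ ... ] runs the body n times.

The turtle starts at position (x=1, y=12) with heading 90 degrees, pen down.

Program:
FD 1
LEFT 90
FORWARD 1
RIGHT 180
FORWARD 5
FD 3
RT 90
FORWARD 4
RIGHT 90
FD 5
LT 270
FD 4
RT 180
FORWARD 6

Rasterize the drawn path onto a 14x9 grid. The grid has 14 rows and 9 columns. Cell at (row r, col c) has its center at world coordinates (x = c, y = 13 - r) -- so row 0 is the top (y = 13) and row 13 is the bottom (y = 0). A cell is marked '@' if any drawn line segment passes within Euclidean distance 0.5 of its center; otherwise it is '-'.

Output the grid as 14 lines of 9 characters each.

Answer: @@@@@@@@@
-@-@----@
---@----@
---@----@
---@@@@@@
---@-----
---@-----
---------
---------
---------
---------
---------
---------
---------

Derivation:
Segment 0: (1,12) -> (1,13)
Segment 1: (1,13) -> (0,13)
Segment 2: (0,13) -> (5,13)
Segment 3: (5,13) -> (8,13)
Segment 4: (8,13) -> (8,9)
Segment 5: (8,9) -> (3,9)
Segment 6: (3,9) -> (3,13)
Segment 7: (3,13) -> (3,7)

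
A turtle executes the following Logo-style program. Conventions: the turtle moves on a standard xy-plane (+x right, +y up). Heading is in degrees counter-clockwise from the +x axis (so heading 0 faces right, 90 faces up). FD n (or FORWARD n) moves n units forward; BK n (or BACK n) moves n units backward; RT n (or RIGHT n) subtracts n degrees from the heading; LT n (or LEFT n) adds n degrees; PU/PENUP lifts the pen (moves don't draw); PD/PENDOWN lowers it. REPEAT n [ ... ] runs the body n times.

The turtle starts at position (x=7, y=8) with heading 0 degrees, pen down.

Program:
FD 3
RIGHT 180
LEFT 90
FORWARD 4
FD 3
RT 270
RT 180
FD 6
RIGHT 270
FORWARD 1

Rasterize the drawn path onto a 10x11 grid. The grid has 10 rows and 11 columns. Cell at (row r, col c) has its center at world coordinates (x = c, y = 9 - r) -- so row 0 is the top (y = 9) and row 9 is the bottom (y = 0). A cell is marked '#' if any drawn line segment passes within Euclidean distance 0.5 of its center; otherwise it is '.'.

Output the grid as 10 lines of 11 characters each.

Answer: ...........
.......####
..........#
..........#
..........#
..........#
..........#
..........#
....#######
....#......

Derivation:
Segment 0: (7,8) -> (10,8)
Segment 1: (10,8) -> (10,4)
Segment 2: (10,4) -> (10,1)
Segment 3: (10,1) -> (4,1)
Segment 4: (4,1) -> (4,-0)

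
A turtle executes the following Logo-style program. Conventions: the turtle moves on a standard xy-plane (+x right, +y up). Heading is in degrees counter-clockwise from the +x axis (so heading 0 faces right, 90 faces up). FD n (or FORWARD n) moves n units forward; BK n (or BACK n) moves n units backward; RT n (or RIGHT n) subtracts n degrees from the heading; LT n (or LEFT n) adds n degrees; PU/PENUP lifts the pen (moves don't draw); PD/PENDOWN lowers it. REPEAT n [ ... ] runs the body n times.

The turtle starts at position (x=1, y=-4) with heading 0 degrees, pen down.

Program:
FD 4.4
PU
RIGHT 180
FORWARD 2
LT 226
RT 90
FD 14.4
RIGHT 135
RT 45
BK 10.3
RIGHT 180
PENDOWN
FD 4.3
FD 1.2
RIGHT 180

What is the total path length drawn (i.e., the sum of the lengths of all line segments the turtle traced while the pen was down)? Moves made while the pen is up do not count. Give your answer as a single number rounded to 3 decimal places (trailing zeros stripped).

Answer: 9.9

Derivation:
Executing turtle program step by step:
Start: pos=(1,-4), heading=0, pen down
FD 4.4: (1,-4) -> (5.4,-4) [heading=0, draw]
PU: pen up
RT 180: heading 0 -> 180
FD 2: (5.4,-4) -> (3.4,-4) [heading=180, move]
LT 226: heading 180 -> 46
RT 90: heading 46 -> 316
FD 14.4: (3.4,-4) -> (13.758,-14.003) [heading=316, move]
RT 135: heading 316 -> 181
RT 45: heading 181 -> 136
BK 10.3: (13.758,-14.003) -> (21.168,-21.158) [heading=136, move]
RT 180: heading 136 -> 316
PD: pen down
FD 4.3: (21.168,-21.158) -> (24.261,-24.145) [heading=316, draw]
FD 1.2: (24.261,-24.145) -> (25.124,-24.979) [heading=316, draw]
RT 180: heading 316 -> 136
Final: pos=(25.124,-24.979), heading=136, 3 segment(s) drawn

Segment lengths:
  seg 1: (1,-4) -> (5.4,-4), length = 4.4
  seg 2: (21.168,-21.158) -> (24.261,-24.145), length = 4.3
  seg 3: (24.261,-24.145) -> (25.124,-24.979), length = 1.2
Total = 9.9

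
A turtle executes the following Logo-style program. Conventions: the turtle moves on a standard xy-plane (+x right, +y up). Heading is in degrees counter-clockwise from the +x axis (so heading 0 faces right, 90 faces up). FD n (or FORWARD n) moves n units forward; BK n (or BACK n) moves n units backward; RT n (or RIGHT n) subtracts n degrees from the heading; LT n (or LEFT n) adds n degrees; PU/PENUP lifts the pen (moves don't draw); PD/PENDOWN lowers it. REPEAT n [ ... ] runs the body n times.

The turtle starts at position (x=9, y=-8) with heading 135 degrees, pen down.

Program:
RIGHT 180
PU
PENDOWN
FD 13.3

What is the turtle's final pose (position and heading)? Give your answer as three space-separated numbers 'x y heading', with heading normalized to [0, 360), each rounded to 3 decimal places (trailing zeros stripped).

Answer: 18.405 -17.405 315

Derivation:
Executing turtle program step by step:
Start: pos=(9,-8), heading=135, pen down
RT 180: heading 135 -> 315
PU: pen up
PD: pen down
FD 13.3: (9,-8) -> (18.405,-17.405) [heading=315, draw]
Final: pos=(18.405,-17.405), heading=315, 1 segment(s) drawn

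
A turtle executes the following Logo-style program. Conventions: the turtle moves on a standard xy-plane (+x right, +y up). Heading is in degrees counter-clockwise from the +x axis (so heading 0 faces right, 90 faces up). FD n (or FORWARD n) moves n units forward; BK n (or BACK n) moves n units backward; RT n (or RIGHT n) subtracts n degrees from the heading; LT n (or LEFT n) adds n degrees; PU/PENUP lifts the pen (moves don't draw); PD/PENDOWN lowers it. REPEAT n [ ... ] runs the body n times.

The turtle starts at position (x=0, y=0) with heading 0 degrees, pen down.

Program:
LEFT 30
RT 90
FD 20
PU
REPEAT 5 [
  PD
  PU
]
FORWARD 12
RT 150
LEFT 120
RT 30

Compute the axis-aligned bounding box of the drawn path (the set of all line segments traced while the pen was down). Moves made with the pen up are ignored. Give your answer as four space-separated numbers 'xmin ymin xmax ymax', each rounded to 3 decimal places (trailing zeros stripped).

Answer: 0 -17.321 10 0

Derivation:
Executing turtle program step by step:
Start: pos=(0,0), heading=0, pen down
LT 30: heading 0 -> 30
RT 90: heading 30 -> 300
FD 20: (0,0) -> (10,-17.321) [heading=300, draw]
PU: pen up
REPEAT 5 [
  -- iteration 1/5 --
  PD: pen down
  PU: pen up
  -- iteration 2/5 --
  PD: pen down
  PU: pen up
  -- iteration 3/5 --
  PD: pen down
  PU: pen up
  -- iteration 4/5 --
  PD: pen down
  PU: pen up
  -- iteration 5/5 --
  PD: pen down
  PU: pen up
]
FD 12: (10,-17.321) -> (16,-27.713) [heading=300, move]
RT 150: heading 300 -> 150
LT 120: heading 150 -> 270
RT 30: heading 270 -> 240
Final: pos=(16,-27.713), heading=240, 1 segment(s) drawn

Segment endpoints: x in {0, 10}, y in {-17.321, 0}
xmin=0, ymin=-17.321, xmax=10, ymax=0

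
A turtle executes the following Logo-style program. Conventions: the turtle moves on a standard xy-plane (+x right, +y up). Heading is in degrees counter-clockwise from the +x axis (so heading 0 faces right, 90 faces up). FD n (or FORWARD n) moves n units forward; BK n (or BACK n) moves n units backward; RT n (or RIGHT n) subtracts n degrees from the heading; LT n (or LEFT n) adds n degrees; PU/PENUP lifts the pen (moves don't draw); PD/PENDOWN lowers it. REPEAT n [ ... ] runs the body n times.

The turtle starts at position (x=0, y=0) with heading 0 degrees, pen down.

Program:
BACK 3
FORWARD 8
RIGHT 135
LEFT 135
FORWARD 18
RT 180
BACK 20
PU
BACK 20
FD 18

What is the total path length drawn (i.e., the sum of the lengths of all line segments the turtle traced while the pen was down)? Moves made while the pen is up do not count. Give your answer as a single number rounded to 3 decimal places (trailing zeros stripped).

Executing turtle program step by step:
Start: pos=(0,0), heading=0, pen down
BK 3: (0,0) -> (-3,0) [heading=0, draw]
FD 8: (-3,0) -> (5,0) [heading=0, draw]
RT 135: heading 0 -> 225
LT 135: heading 225 -> 0
FD 18: (5,0) -> (23,0) [heading=0, draw]
RT 180: heading 0 -> 180
BK 20: (23,0) -> (43,0) [heading=180, draw]
PU: pen up
BK 20: (43,0) -> (63,0) [heading=180, move]
FD 18: (63,0) -> (45,0) [heading=180, move]
Final: pos=(45,0), heading=180, 4 segment(s) drawn

Segment lengths:
  seg 1: (0,0) -> (-3,0), length = 3
  seg 2: (-3,0) -> (5,0), length = 8
  seg 3: (5,0) -> (23,0), length = 18
  seg 4: (23,0) -> (43,0), length = 20
Total = 49

Answer: 49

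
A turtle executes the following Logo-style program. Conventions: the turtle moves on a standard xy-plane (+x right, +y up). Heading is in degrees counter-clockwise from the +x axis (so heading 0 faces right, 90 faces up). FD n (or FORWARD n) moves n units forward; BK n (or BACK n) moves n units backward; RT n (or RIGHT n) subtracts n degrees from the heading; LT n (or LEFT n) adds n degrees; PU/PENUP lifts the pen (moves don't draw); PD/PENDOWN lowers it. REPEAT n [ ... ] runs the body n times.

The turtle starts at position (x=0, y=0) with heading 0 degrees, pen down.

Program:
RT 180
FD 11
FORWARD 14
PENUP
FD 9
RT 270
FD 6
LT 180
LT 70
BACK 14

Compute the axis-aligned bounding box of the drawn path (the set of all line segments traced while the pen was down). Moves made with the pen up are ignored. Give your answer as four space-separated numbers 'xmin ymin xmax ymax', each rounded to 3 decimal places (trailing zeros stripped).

Answer: -25 0 0 0

Derivation:
Executing turtle program step by step:
Start: pos=(0,0), heading=0, pen down
RT 180: heading 0 -> 180
FD 11: (0,0) -> (-11,0) [heading=180, draw]
FD 14: (-11,0) -> (-25,0) [heading=180, draw]
PU: pen up
FD 9: (-25,0) -> (-34,0) [heading=180, move]
RT 270: heading 180 -> 270
FD 6: (-34,0) -> (-34,-6) [heading=270, move]
LT 180: heading 270 -> 90
LT 70: heading 90 -> 160
BK 14: (-34,-6) -> (-20.844,-10.788) [heading=160, move]
Final: pos=(-20.844,-10.788), heading=160, 2 segment(s) drawn

Segment endpoints: x in {-25, -11, 0}, y in {0, 0, 0}
xmin=-25, ymin=0, xmax=0, ymax=0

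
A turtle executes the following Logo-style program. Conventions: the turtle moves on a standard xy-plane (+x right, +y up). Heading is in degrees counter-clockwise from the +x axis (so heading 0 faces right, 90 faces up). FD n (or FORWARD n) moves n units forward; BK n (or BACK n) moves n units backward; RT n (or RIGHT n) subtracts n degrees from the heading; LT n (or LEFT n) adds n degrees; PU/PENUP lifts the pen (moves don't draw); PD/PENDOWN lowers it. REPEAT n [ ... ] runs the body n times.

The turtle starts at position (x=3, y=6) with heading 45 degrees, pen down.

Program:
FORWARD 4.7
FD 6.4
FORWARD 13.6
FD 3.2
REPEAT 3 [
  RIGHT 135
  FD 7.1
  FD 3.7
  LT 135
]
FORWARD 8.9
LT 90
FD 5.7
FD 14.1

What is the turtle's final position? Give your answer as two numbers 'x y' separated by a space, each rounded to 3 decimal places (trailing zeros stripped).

Executing turtle program step by step:
Start: pos=(3,6), heading=45, pen down
FD 4.7: (3,6) -> (6.323,9.323) [heading=45, draw]
FD 6.4: (6.323,9.323) -> (10.849,13.849) [heading=45, draw]
FD 13.6: (10.849,13.849) -> (20.466,23.466) [heading=45, draw]
FD 3.2: (20.466,23.466) -> (22.728,25.728) [heading=45, draw]
REPEAT 3 [
  -- iteration 1/3 --
  RT 135: heading 45 -> 270
  FD 7.1: (22.728,25.728) -> (22.728,18.628) [heading=270, draw]
  FD 3.7: (22.728,18.628) -> (22.728,14.928) [heading=270, draw]
  LT 135: heading 270 -> 45
  -- iteration 2/3 --
  RT 135: heading 45 -> 270
  FD 7.1: (22.728,14.928) -> (22.728,7.828) [heading=270, draw]
  FD 3.7: (22.728,7.828) -> (22.728,4.128) [heading=270, draw]
  LT 135: heading 270 -> 45
  -- iteration 3/3 --
  RT 135: heading 45 -> 270
  FD 7.1: (22.728,4.128) -> (22.728,-2.972) [heading=270, draw]
  FD 3.7: (22.728,-2.972) -> (22.728,-6.672) [heading=270, draw]
  LT 135: heading 270 -> 45
]
FD 8.9: (22.728,-6.672) -> (29.022,-0.378) [heading=45, draw]
LT 90: heading 45 -> 135
FD 5.7: (29.022,-0.378) -> (24.991,3.652) [heading=135, draw]
FD 14.1: (24.991,3.652) -> (15.021,13.622) [heading=135, draw]
Final: pos=(15.021,13.622), heading=135, 13 segment(s) drawn

Answer: 15.021 13.622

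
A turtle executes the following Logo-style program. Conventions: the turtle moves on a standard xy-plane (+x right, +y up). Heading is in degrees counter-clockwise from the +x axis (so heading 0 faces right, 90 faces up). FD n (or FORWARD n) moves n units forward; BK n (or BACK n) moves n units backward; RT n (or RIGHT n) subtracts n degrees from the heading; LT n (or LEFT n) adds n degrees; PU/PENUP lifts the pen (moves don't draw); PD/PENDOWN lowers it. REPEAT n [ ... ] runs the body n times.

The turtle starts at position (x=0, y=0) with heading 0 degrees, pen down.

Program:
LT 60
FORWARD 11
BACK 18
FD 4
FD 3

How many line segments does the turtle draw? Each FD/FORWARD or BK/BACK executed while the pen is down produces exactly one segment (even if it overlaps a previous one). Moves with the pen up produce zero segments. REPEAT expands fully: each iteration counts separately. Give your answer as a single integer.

Executing turtle program step by step:
Start: pos=(0,0), heading=0, pen down
LT 60: heading 0 -> 60
FD 11: (0,0) -> (5.5,9.526) [heading=60, draw]
BK 18: (5.5,9.526) -> (-3.5,-6.062) [heading=60, draw]
FD 4: (-3.5,-6.062) -> (-1.5,-2.598) [heading=60, draw]
FD 3: (-1.5,-2.598) -> (0,0) [heading=60, draw]
Final: pos=(0,0), heading=60, 4 segment(s) drawn
Segments drawn: 4

Answer: 4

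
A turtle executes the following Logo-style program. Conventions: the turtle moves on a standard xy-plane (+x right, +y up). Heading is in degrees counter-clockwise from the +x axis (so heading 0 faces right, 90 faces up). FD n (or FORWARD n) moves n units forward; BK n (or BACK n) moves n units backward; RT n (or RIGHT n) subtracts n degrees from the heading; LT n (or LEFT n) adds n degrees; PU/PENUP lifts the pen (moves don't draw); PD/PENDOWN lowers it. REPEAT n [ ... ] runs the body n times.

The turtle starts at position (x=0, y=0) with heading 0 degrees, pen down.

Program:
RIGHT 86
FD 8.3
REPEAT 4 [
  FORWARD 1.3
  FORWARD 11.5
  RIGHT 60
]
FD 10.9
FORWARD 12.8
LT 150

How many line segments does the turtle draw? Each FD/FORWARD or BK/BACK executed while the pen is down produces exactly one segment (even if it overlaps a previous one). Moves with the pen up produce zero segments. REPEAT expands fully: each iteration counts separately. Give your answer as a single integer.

Answer: 11

Derivation:
Executing turtle program step by step:
Start: pos=(0,0), heading=0, pen down
RT 86: heading 0 -> 274
FD 8.3: (0,0) -> (0.579,-8.28) [heading=274, draw]
REPEAT 4 [
  -- iteration 1/4 --
  FD 1.3: (0.579,-8.28) -> (0.67,-9.577) [heading=274, draw]
  FD 11.5: (0.67,-9.577) -> (1.472,-21.049) [heading=274, draw]
  RT 60: heading 274 -> 214
  -- iteration 2/4 --
  FD 1.3: (1.472,-21.049) -> (0.394,-21.776) [heading=214, draw]
  FD 11.5: (0.394,-21.776) -> (-9.14,-28.206) [heading=214, draw]
  RT 60: heading 214 -> 154
  -- iteration 3/4 --
  FD 1.3: (-9.14,-28.206) -> (-10.308,-27.636) [heading=154, draw]
  FD 11.5: (-10.308,-27.636) -> (-20.644,-22.595) [heading=154, draw]
  RT 60: heading 154 -> 94
  -- iteration 4/4 --
  FD 1.3: (-20.644,-22.595) -> (-20.735,-21.298) [heading=94, draw]
  FD 11.5: (-20.735,-21.298) -> (-21.537,-9.826) [heading=94, draw]
  RT 60: heading 94 -> 34
]
FD 10.9: (-21.537,-9.826) -> (-12.501,-3.731) [heading=34, draw]
FD 12.8: (-12.501,-3.731) -> (-1.889,3.427) [heading=34, draw]
LT 150: heading 34 -> 184
Final: pos=(-1.889,3.427), heading=184, 11 segment(s) drawn
Segments drawn: 11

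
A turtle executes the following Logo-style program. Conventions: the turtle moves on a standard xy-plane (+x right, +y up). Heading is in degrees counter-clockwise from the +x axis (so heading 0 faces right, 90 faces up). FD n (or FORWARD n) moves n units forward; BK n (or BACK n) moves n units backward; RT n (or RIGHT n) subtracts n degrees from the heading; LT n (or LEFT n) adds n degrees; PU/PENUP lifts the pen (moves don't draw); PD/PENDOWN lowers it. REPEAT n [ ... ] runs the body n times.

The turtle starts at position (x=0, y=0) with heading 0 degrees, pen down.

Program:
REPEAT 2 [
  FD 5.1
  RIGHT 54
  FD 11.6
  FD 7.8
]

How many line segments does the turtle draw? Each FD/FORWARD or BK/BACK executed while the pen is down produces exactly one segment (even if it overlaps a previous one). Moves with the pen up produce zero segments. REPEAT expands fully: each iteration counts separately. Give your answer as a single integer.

Executing turtle program step by step:
Start: pos=(0,0), heading=0, pen down
REPEAT 2 [
  -- iteration 1/2 --
  FD 5.1: (0,0) -> (5.1,0) [heading=0, draw]
  RT 54: heading 0 -> 306
  FD 11.6: (5.1,0) -> (11.918,-9.385) [heading=306, draw]
  FD 7.8: (11.918,-9.385) -> (16.503,-15.695) [heading=306, draw]
  -- iteration 2/2 --
  FD 5.1: (16.503,-15.695) -> (19.501,-19.821) [heading=306, draw]
  RT 54: heading 306 -> 252
  FD 11.6: (19.501,-19.821) -> (15.916,-30.853) [heading=252, draw]
  FD 7.8: (15.916,-30.853) -> (13.506,-38.271) [heading=252, draw]
]
Final: pos=(13.506,-38.271), heading=252, 6 segment(s) drawn
Segments drawn: 6

Answer: 6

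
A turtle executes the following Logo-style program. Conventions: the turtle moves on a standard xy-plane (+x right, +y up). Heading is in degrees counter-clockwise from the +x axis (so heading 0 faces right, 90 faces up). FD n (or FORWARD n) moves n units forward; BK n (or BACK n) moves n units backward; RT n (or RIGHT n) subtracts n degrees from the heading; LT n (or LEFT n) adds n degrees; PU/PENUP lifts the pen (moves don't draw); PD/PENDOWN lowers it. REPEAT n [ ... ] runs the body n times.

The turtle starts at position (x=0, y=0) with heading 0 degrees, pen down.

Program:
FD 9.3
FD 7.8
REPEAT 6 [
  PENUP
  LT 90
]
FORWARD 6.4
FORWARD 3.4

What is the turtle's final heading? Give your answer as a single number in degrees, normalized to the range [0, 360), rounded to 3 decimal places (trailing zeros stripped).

Executing turtle program step by step:
Start: pos=(0,0), heading=0, pen down
FD 9.3: (0,0) -> (9.3,0) [heading=0, draw]
FD 7.8: (9.3,0) -> (17.1,0) [heading=0, draw]
REPEAT 6 [
  -- iteration 1/6 --
  PU: pen up
  LT 90: heading 0 -> 90
  -- iteration 2/6 --
  PU: pen up
  LT 90: heading 90 -> 180
  -- iteration 3/6 --
  PU: pen up
  LT 90: heading 180 -> 270
  -- iteration 4/6 --
  PU: pen up
  LT 90: heading 270 -> 0
  -- iteration 5/6 --
  PU: pen up
  LT 90: heading 0 -> 90
  -- iteration 6/6 --
  PU: pen up
  LT 90: heading 90 -> 180
]
FD 6.4: (17.1,0) -> (10.7,0) [heading=180, move]
FD 3.4: (10.7,0) -> (7.3,0) [heading=180, move]
Final: pos=(7.3,0), heading=180, 2 segment(s) drawn

Answer: 180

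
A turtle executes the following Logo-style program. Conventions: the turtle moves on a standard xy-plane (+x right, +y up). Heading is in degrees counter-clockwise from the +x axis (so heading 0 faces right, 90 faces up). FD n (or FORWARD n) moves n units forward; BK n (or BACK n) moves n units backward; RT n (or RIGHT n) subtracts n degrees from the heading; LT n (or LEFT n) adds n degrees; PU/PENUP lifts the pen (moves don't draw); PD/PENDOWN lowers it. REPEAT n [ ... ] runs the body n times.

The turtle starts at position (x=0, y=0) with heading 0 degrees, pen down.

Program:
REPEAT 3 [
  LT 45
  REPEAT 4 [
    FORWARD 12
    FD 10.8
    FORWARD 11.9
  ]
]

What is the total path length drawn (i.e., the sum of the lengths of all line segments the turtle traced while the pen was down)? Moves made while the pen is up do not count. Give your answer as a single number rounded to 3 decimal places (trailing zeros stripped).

Answer: 416.4

Derivation:
Executing turtle program step by step:
Start: pos=(0,0), heading=0, pen down
REPEAT 3 [
  -- iteration 1/3 --
  LT 45: heading 0 -> 45
  REPEAT 4 [
    -- iteration 1/4 --
    FD 12: (0,0) -> (8.485,8.485) [heading=45, draw]
    FD 10.8: (8.485,8.485) -> (16.122,16.122) [heading=45, draw]
    FD 11.9: (16.122,16.122) -> (24.537,24.537) [heading=45, draw]
    -- iteration 2/4 --
    FD 12: (24.537,24.537) -> (33.022,33.022) [heading=45, draw]
    FD 10.8: (33.022,33.022) -> (40.659,40.659) [heading=45, draw]
    FD 11.9: (40.659,40.659) -> (49.073,49.073) [heading=45, draw]
    -- iteration 3/4 --
    FD 12: (49.073,49.073) -> (57.558,57.558) [heading=45, draw]
    FD 10.8: (57.558,57.558) -> (65.195,65.195) [heading=45, draw]
    FD 11.9: (65.195,65.195) -> (73.61,73.61) [heading=45, draw]
    -- iteration 4/4 --
    FD 12: (73.61,73.61) -> (82.095,82.095) [heading=45, draw]
    FD 10.8: (82.095,82.095) -> (89.732,89.732) [heading=45, draw]
    FD 11.9: (89.732,89.732) -> (98.146,98.146) [heading=45, draw]
  ]
  -- iteration 2/3 --
  LT 45: heading 45 -> 90
  REPEAT 4 [
    -- iteration 1/4 --
    FD 12: (98.146,98.146) -> (98.146,110.146) [heading=90, draw]
    FD 10.8: (98.146,110.146) -> (98.146,120.946) [heading=90, draw]
    FD 11.9: (98.146,120.946) -> (98.146,132.846) [heading=90, draw]
    -- iteration 2/4 --
    FD 12: (98.146,132.846) -> (98.146,144.846) [heading=90, draw]
    FD 10.8: (98.146,144.846) -> (98.146,155.646) [heading=90, draw]
    FD 11.9: (98.146,155.646) -> (98.146,167.546) [heading=90, draw]
    -- iteration 3/4 --
    FD 12: (98.146,167.546) -> (98.146,179.546) [heading=90, draw]
    FD 10.8: (98.146,179.546) -> (98.146,190.346) [heading=90, draw]
    FD 11.9: (98.146,190.346) -> (98.146,202.246) [heading=90, draw]
    -- iteration 4/4 --
    FD 12: (98.146,202.246) -> (98.146,214.246) [heading=90, draw]
    FD 10.8: (98.146,214.246) -> (98.146,225.046) [heading=90, draw]
    FD 11.9: (98.146,225.046) -> (98.146,236.946) [heading=90, draw]
  ]
  -- iteration 3/3 --
  LT 45: heading 90 -> 135
  REPEAT 4 [
    -- iteration 1/4 --
    FD 12: (98.146,236.946) -> (89.661,245.432) [heading=135, draw]
    FD 10.8: (89.661,245.432) -> (82.024,253.068) [heading=135, draw]
    FD 11.9: (82.024,253.068) -> (73.61,261.483) [heading=135, draw]
    -- iteration 2/4 --
    FD 12: (73.61,261.483) -> (65.125,269.968) [heading=135, draw]
    FD 10.8: (65.125,269.968) -> (57.488,277.605) [heading=135, draw]
    FD 11.9: (57.488,277.605) -> (49.073,286.02) [heading=135, draw]
    -- iteration 3/4 --
    FD 12: (49.073,286.02) -> (40.588,294.505) [heading=135, draw]
    FD 10.8: (40.588,294.505) -> (32.951,302.142) [heading=135, draw]
    FD 11.9: (32.951,302.142) -> (24.537,310.556) [heading=135, draw]
    -- iteration 4/4 --
    FD 12: (24.537,310.556) -> (16.051,319.042) [heading=135, draw]
    FD 10.8: (16.051,319.042) -> (8.415,326.678) [heading=135, draw]
    FD 11.9: (8.415,326.678) -> (0,335.093) [heading=135, draw]
  ]
]
Final: pos=(0,335.093), heading=135, 36 segment(s) drawn

Segment lengths:
  seg 1: (0,0) -> (8.485,8.485), length = 12
  seg 2: (8.485,8.485) -> (16.122,16.122), length = 10.8
  seg 3: (16.122,16.122) -> (24.537,24.537), length = 11.9
  seg 4: (24.537,24.537) -> (33.022,33.022), length = 12
  seg 5: (33.022,33.022) -> (40.659,40.659), length = 10.8
  seg 6: (40.659,40.659) -> (49.073,49.073), length = 11.9
  seg 7: (49.073,49.073) -> (57.558,57.558), length = 12
  seg 8: (57.558,57.558) -> (65.195,65.195), length = 10.8
  seg 9: (65.195,65.195) -> (73.61,73.61), length = 11.9
  seg 10: (73.61,73.61) -> (82.095,82.095), length = 12
  seg 11: (82.095,82.095) -> (89.732,89.732), length = 10.8
  seg 12: (89.732,89.732) -> (98.146,98.146), length = 11.9
  seg 13: (98.146,98.146) -> (98.146,110.146), length = 12
  seg 14: (98.146,110.146) -> (98.146,120.946), length = 10.8
  seg 15: (98.146,120.946) -> (98.146,132.846), length = 11.9
  seg 16: (98.146,132.846) -> (98.146,144.846), length = 12
  seg 17: (98.146,144.846) -> (98.146,155.646), length = 10.8
  seg 18: (98.146,155.646) -> (98.146,167.546), length = 11.9
  seg 19: (98.146,167.546) -> (98.146,179.546), length = 12
  seg 20: (98.146,179.546) -> (98.146,190.346), length = 10.8
  seg 21: (98.146,190.346) -> (98.146,202.246), length = 11.9
  seg 22: (98.146,202.246) -> (98.146,214.246), length = 12
  seg 23: (98.146,214.246) -> (98.146,225.046), length = 10.8
  seg 24: (98.146,225.046) -> (98.146,236.946), length = 11.9
  seg 25: (98.146,236.946) -> (89.661,245.432), length = 12
  seg 26: (89.661,245.432) -> (82.024,253.068), length = 10.8
  seg 27: (82.024,253.068) -> (73.61,261.483), length = 11.9
  seg 28: (73.61,261.483) -> (65.125,269.968), length = 12
  seg 29: (65.125,269.968) -> (57.488,277.605), length = 10.8
  seg 30: (57.488,277.605) -> (49.073,286.02), length = 11.9
  seg 31: (49.073,286.02) -> (40.588,294.505), length = 12
  seg 32: (40.588,294.505) -> (32.951,302.142), length = 10.8
  seg 33: (32.951,302.142) -> (24.537,310.556), length = 11.9
  seg 34: (24.537,310.556) -> (16.051,319.042), length = 12
  seg 35: (16.051,319.042) -> (8.415,326.678), length = 10.8
  seg 36: (8.415,326.678) -> (0,335.093), length = 11.9
Total = 416.4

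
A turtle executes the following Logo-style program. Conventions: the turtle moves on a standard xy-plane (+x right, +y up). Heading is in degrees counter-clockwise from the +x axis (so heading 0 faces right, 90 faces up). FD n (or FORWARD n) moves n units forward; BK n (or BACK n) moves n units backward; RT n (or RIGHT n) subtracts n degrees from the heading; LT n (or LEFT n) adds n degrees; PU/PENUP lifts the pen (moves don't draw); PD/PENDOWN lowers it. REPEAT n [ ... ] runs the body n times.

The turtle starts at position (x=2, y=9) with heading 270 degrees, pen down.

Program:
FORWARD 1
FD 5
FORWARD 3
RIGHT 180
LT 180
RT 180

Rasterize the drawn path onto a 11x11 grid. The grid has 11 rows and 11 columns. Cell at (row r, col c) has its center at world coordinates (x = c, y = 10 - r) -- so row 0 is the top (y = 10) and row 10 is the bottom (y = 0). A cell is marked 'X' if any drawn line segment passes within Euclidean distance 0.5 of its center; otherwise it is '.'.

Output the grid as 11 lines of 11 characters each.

Answer: ...........
..X........
..X........
..X........
..X........
..X........
..X........
..X........
..X........
..X........
..X........

Derivation:
Segment 0: (2,9) -> (2,8)
Segment 1: (2,8) -> (2,3)
Segment 2: (2,3) -> (2,0)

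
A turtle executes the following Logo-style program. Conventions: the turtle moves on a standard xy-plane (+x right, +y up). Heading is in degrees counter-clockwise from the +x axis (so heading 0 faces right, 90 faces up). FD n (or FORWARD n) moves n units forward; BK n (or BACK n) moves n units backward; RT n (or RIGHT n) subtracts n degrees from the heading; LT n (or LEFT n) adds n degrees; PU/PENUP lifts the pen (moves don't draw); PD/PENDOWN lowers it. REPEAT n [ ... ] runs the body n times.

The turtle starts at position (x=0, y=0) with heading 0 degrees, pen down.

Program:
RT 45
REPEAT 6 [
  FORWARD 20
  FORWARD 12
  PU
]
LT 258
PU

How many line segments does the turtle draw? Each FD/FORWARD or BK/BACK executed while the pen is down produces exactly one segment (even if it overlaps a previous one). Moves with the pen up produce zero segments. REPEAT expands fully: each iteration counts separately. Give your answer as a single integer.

Executing turtle program step by step:
Start: pos=(0,0), heading=0, pen down
RT 45: heading 0 -> 315
REPEAT 6 [
  -- iteration 1/6 --
  FD 20: (0,0) -> (14.142,-14.142) [heading=315, draw]
  FD 12: (14.142,-14.142) -> (22.627,-22.627) [heading=315, draw]
  PU: pen up
  -- iteration 2/6 --
  FD 20: (22.627,-22.627) -> (36.77,-36.77) [heading=315, move]
  FD 12: (36.77,-36.77) -> (45.255,-45.255) [heading=315, move]
  PU: pen up
  -- iteration 3/6 --
  FD 20: (45.255,-45.255) -> (59.397,-59.397) [heading=315, move]
  FD 12: (59.397,-59.397) -> (67.882,-67.882) [heading=315, move]
  PU: pen up
  -- iteration 4/6 --
  FD 20: (67.882,-67.882) -> (82.024,-82.024) [heading=315, move]
  FD 12: (82.024,-82.024) -> (90.51,-90.51) [heading=315, move]
  PU: pen up
  -- iteration 5/6 --
  FD 20: (90.51,-90.51) -> (104.652,-104.652) [heading=315, move]
  FD 12: (104.652,-104.652) -> (113.137,-113.137) [heading=315, move]
  PU: pen up
  -- iteration 6/6 --
  FD 20: (113.137,-113.137) -> (127.279,-127.279) [heading=315, move]
  FD 12: (127.279,-127.279) -> (135.765,-135.765) [heading=315, move]
  PU: pen up
]
LT 258: heading 315 -> 213
PU: pen up
Final: pos=(135.765,-135.765), heading=213, 2 segment(s) drawn
Segments drawn: 2

Answer: 2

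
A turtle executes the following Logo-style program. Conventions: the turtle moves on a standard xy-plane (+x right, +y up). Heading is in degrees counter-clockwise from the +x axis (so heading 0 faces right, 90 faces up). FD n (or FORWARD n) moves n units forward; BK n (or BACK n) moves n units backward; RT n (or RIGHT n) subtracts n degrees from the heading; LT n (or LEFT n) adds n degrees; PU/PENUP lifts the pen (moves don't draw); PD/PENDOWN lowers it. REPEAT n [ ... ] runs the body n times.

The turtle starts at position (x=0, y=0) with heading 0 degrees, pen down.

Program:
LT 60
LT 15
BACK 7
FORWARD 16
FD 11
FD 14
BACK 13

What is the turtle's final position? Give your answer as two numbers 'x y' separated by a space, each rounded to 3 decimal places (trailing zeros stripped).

Executing turtle program step by step:
Start: pos=(0,0), heading=0, pen down
LT 60: heading 0 -> 60
LT 15: heading 60 -> 75
BK 7: (0,0) -> (-1.812,-6.761) [heading=75, draw]
FD 16: (-1.812,-6.761) -> (2.329,8.693) [heading=75, draw]
FD 11: (2.329,8.693) -> (5.176,19.319) [heading=75, draw]
FD 14: (5.176,19.319) -> (8.8,32.841) [heading=75, draw]
BK 13: (8.8,32.841) -> (5.435,20.284) [heading=75, draw]
Final: pos=(5.435,20.284), heading=75, 5 segment(s) drawn

Answer: 5.435 20.284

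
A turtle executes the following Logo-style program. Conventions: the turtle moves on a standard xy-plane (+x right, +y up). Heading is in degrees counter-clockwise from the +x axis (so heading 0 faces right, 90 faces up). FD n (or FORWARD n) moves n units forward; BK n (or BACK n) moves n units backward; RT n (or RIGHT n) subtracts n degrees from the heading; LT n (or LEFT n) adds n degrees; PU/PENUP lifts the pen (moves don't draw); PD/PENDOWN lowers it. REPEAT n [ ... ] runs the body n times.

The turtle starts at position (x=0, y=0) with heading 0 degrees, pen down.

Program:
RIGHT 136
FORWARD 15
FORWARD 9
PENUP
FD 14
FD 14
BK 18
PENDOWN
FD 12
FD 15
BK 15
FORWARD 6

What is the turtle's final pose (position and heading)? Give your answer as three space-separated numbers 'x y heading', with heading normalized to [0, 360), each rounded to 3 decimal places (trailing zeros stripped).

Answer: -37.406 -36.122 224

Derivation:
Executing turtle program step by step:
Start: pos=(0,0), heading=0, pen down
RT 136: heading 0 -> 224
FD 15: (0,0) -> (-10.79,-10.42) [heading=224, draw]
FD 9: (-10.79,-10.42) -> (-17.264,-16.672) [heading=224, draw]
PU: pen up
FD 14: (-17.264,-16.672) -> (-27.335,-26.397) [heading=224, move]
FD 14: (-27.335,-26.397) -> (-37.406,-36.122) [heading=224, move]
BK 18: (-37.406,-36.122) -> (-24.458,-23.618) [heading=224, move]
PD: pen down
FD 12: (-24.458,-23.618) -> (-33.09,-31.954) [heading=224, draw]
FD 15: (-33.09,-31.954) -> (-43.88,-42.374) [heading=224, draw]
BK 15: (-43.88,-42.374) -> (-33.09,-31.954) [heading=224, draw]
FD 6: (-33.09,-31.954) -> (-37.406,-36.122) [heading=224, draw]
Final: pos=(-37.406,-36.122), heading=224, 6 segment(s) drawn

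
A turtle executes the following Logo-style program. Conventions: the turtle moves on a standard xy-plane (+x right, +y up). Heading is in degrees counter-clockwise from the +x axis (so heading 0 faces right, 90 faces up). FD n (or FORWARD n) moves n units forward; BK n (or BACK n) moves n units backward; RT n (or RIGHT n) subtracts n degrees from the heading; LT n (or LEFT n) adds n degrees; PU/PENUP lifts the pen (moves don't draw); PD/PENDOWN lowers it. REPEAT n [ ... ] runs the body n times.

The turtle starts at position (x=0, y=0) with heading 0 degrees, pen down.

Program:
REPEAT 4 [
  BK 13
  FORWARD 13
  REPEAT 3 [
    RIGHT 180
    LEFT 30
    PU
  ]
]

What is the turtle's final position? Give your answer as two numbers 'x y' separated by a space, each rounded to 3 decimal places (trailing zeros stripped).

Answer: 0 0

Derivation:
Executing turtle program step by step:
Start: pos=(0,0), heading=0, pen down
REPEAT 4 [
  -- iteration 1/4 --
  BK 13: (0,0) -> (-13,0) [heading=0, draw]
  FD 13: (-13,0) -> (0,0) [heading=0, draw]
  REPEAT 3 [
    -- iteration 1/3 --
    RT 180: heading 0 -> 180
    LT 30: heading 180 -> 210
    PU: pen up
    -- iteration 2/3 --
    RT 180: heading 210 -> 30
    LT 30: heading 30 -> 60
    PU: pen up
    -- iteration 3/3 --
    RT 180: heading 60 -> 240
    LT 30: heading 240 -> 270
    PU: pen up
  ]
  -- iteration 2/4 --
  BK 13: (0,0) -> (0,13) [heading=270, move]
  FD 13: (0,13) -> (0,0) [heading=270, move]
  REPEAT 3 [
    -- iteration 1/3 --
    RT 180: heading 270 -> 90
    LT 30: heading 90 -> 120
    PU: pen up
    -- iteration 2/3 --
    RT 180: heading 120 -> 300
    LT 30: heading 300 -> 330
    PU: pen up
    -- iteration 3/3 --
    RT 180: heading 330 -> 150
    LT 30: heading 150 -> 180
    PU: pen up
  ]
  -- iteration 3/4 --
  BK 13: (0,0) -> (13,0) [heading=180, move]
  FD 13: (13,0) -> (0,0) [heading=180, move]
  REPEAT 3 [
    -- iteration 1/3 --
    RT 180: heading 180 -> 0
    LT 30: heading 0 -> 30
    PU: pen up
    -- iteration 2/3 --
    RT 180: heading 30 -> 210
    LT 30: heading 210 -> 240
    PU: pen up
    -- iteration 3/3 --
    RT 180: heading 240 -> 60
    LT 30: heading 60 -> 90
    PU: pen up
  ]
  -- iteration 4/4 --
  BK 13: (0,0) -> (0,-13) [heading=90, move]
  FD 13: (0,-13) -> (0,0) [heading=90, move]
  REPEAT 3 [
    -- iteration 1/3 --
    RT 180: heading 90 -> 270
    LT 30: heading 270 -> 300
    PU: pen up
    -- iteration 2/3 --
    RT 180: heading 300 -> 120
    LT 30: heading 120 -> 150
    PU: pen up
    -- iteration 3/3 --
    RT 180: heading 150 -> 330
    LT 30: heading 330 -> 0
    PU: pen up
  ]
]
Final: pos=(0,0), heading=0, 2 segment(s) drawn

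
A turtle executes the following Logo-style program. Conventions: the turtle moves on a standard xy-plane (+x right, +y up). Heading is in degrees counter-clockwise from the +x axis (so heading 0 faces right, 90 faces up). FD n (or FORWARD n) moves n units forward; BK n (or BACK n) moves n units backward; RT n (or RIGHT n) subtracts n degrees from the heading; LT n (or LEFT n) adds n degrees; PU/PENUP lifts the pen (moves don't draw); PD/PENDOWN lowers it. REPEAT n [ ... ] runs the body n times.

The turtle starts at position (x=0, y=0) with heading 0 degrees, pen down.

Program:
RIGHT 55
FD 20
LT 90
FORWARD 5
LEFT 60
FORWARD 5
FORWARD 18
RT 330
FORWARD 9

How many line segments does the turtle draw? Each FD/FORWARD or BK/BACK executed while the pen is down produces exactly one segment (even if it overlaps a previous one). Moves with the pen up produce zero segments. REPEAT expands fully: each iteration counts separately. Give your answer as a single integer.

Answer: 5

Derivation:
Executing turtle program step by step:
Start: pos=(0,0), heading=0, pen down
RT 55: heading 0 -> 305
FD 20: (0,0) -> (11.472,-16.383) [heading=305, draw]
LT 90: heading 305 -> 35
FD 5: (11.472,-16.383) -> (15.567,-13.515) [heading=35, draw]
LT 60: heading 35 -> 95
FD 5: (15.567,-13.515) -> (15.132,-8.534) [heading=95, draw]
FD 18: (15.132,-8.534) -> (13.563,9.397) [heading=95, draw]
RT 330: heading 95 -> 125
FD 9: (13.563,9.397) -> (8.401,16.77) [heading=125, draw]
Final: pos=(8.401,16.77), heading=125, 5 segment(s) drawn
Segments drawn: 5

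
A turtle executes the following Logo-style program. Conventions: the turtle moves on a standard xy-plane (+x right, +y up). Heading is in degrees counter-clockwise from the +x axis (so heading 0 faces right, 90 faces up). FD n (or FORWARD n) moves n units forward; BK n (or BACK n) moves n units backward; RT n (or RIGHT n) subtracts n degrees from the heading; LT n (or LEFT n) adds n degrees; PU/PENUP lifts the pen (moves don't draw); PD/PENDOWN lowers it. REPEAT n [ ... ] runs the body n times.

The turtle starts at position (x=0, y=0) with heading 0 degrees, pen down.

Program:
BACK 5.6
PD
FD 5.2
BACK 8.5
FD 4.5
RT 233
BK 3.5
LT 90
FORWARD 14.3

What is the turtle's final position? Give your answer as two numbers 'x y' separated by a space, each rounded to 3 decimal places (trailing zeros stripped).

Executing turtle program step by step:
Start: pos=(0,0), heading=0, pen down
BK 5.6: (0,0) -> (-5.6,0) [heading=0, draw]
PD: pen down
FD 5.2: (-5.6,0) -> (-0.4,0) [heading=0, draw]
BK 8.5: (-0.4,0) -> (-8.9,0) [heading=0, draw]
FD 4.5: (-8.9,0) -> (-4.4,0) [heading=0, draw]
RT 233: heading 0 -> 127
BK 3.5: (-4.4,0) -> (-2.294,-2.795) [heading=127, draw]
LT 90: heading 127 -> 217
FD 14.3: (-2.294,-2.795) -> (-13.714,-11.401) [heading=217, draw]
Final: pos=(-13.714,-11.401), heading=217, 6 segment(s) drawn

Answer: -13.714 -11.401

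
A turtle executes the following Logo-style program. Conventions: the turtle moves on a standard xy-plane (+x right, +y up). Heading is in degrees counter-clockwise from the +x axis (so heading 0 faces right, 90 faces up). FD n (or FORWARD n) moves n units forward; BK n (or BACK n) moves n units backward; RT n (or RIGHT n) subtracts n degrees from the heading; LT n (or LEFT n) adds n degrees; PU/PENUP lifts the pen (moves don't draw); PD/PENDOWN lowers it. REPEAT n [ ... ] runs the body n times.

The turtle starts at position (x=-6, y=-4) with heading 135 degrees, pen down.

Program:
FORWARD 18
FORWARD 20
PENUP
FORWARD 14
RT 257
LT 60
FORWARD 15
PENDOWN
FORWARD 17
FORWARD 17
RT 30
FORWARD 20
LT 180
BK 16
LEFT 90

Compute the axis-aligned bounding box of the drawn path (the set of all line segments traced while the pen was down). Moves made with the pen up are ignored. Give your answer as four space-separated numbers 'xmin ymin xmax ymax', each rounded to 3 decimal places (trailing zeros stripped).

Answer: -35.727 -46.473 -6 22.87

Derivation:
Executing turtle program step by step:
Start: pos=(-6,-4), heading=135, pen down
FD 18: (-6,-4) -> (-18.728,8.728) [heading=135, draw]
FD 20: (-18.728,8.728) -> (-32.87,22.87) [heading=135, draw]
PU: pen up
FD 14: (-32.87,22.87) -> (-42.77,32.77) [heading=135, move]
RT 257: heading 135 -> 238
LT 60: heading 238 -> 298
FD 15: (-42.77,32.77) -> (-35.727,19.525) [heading=298, move]
PD: pen down
FD 17: (-35.727,19.525) -> (-27.746,4.515) [heading=298, draw]
FD 17: (-27.746,4.515) -> (-19.765,-10.495) [heading=298, draw]
RT 30: heading 298 -> 268
FD 20: (-19.765,-10.495) -> (-20.463,-30.483) [heading=268, draw]
LT 180: heading 268 -> 88
BK 16: (-20.463,-30.483) -> (-21.022,-46.473) [heading=88, draw]
LT 90: heading 88 -> 178
Final: pos=(-21.022,-46.473), heading=178, 6 segment(s) drawn

Segment endpoints: x in {-35.727, -32.87, -27.746, -21.022, -20.463, -19.765, -18.728, -6}, y in {-46.473, -30.483, -10.495, -4, 4.515, 8.728, 19.525, 22.87}
xmin=-35.727, ymin=-46.473, xmax=-6, ymax=22.87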